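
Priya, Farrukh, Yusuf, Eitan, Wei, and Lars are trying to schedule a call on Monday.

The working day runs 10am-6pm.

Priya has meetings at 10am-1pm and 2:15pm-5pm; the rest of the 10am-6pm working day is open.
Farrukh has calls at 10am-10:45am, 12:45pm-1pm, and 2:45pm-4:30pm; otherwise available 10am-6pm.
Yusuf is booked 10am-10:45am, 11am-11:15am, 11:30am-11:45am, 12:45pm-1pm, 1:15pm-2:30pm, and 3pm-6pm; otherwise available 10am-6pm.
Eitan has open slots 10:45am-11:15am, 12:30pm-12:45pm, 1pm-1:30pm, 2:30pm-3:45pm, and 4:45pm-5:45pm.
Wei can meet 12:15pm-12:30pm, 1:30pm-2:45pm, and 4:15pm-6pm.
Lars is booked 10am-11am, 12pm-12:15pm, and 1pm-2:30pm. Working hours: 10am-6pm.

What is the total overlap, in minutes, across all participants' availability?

Priya free within 10:00–18:00: 13:00–14:15, 17:00–18:00.
Farrukh free within 10:00–18:00: 10:45–12:45, 13:00–14:45, 16:30–18:00.
Yusuf free within 10:00–18:00: 10:45–11:00, 11:15–11:30, 11:45–12:45, 13:00–13:15, 14:30–15:00.
Lars free within 10:00–18:00: 11:00–12:00, 12:15–13:00, 14:30–18:00.
Priya ∩ Farrukh: 13:00–14:15, 17:00–18:00.
Priya ∩ Farrukh ∩ Yusuf: 13:00–13:15.
Priya ∩ Farrukh ∩ Yusuf ∩ Eitan: 13:00–13:15.
Priya ∩ Farrukh ∩ Yusuf ∩ Eitan ∩ Wei: (none).
Priya ∩ Farrukh ∩ Yusuf ∩ Eitan ∩ Wei ∩ Lars: (none).
Total common minutes: 0.

0 minutes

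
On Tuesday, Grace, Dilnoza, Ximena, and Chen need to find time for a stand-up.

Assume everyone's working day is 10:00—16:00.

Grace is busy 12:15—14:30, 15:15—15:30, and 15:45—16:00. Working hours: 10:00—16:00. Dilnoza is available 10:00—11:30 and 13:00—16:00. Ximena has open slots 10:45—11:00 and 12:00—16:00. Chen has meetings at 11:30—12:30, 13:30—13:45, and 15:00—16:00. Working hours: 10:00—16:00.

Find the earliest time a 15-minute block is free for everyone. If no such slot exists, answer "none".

Grace free within 10:00–16:00: 10:00–12:15, 14:30–15:15, 15:30–15:45.
Chen free within 10:00–16:00: 10:00–11:30, 12:30–13:30, 13:45–15:00.
Grace ∩ Dilnoza: 10:00–11:30, 14:30–15:15, 15:30–15:45.
Grace ∩ Dilnoza ∩ Ximena: 10:45–11:00, 14:30–15:15, 15:30–15:45.
Grace ∩ Dilnoza ∩ Ximena ∩ Chen: 10:45–11:00, 14:30–15:00.
Windows ≥ 15 min: 10:45–11:00, 14:30–15:00.
Earliest such window starts at 10:45.

10:45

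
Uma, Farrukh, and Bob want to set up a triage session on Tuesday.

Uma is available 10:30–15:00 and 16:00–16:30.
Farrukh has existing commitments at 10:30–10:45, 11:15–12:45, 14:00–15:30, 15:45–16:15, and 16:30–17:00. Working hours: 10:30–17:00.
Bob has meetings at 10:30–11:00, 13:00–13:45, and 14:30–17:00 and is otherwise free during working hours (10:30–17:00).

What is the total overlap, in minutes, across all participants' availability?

45 minutes

Farrukh free within 10:30–17:00: 10:45–11:15, 12:45–14:00, 15:30–15:45, 16:15–16:30.
Bob free within 10:30–17:00: 11:00–13:00, 13:45–14:30.
Uma ∩ Farrukh: 10:45–11:15, 12:45–14:00, 16:15–16:30.
Uma ∩ Farrukh ∩ Bob: 11:00–11:15, 12:45–13:00, 13:45–14:00.
Total common minutes: 15 + 15 + 15 = 45.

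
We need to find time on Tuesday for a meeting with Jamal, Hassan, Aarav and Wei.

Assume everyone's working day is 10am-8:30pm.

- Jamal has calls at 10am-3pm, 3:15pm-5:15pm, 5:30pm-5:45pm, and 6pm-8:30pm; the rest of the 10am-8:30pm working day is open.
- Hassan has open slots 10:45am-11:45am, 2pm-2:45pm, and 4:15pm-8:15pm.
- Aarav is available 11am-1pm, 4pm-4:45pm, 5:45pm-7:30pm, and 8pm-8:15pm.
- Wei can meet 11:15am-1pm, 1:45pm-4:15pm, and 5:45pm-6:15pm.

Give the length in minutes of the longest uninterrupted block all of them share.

Jamal free within 10:00–20:30: 15:00–15:15, 17:15–17:30, 17:45–18:00.
Jamal ∩ Hassan: 17:15–17:30, 17:45–18:00.
Jamal ∩ Hassan ∩ Aarav: 17:45–18:00.
Jamal ∩ Hassan ∩ Aarav ∩ Wei: 17:45–18:00.
Single common window of 15 minutes.

15 minutes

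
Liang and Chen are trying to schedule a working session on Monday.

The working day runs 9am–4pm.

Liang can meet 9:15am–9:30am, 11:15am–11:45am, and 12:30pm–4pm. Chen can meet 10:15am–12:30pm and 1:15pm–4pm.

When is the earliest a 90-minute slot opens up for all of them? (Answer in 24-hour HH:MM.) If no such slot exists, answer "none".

Liang ∩ Chen: 11:15–11:45, 13:15–16:00.
Windows ≥ 90 min: 13:15–16:00.
Earliest such window starts at 13:15.

13:15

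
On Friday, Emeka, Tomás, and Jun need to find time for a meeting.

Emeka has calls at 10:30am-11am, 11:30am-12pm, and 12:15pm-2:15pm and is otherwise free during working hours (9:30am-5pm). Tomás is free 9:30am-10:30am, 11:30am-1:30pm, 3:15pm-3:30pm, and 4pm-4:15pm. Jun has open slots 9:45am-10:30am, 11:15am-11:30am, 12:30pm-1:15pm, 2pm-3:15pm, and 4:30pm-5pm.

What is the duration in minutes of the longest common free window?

Emeka free within 09:30–17:00: 09:30–10:30, 11:00–11:30, 12:00–12:15, 14:15–17:00.
Emeka ∩ Tomás: 09:30–10:30, 12:00–12:15, 15:15–15:30, 16:00–16:15.
Emeka ∩ Tomás ∩ Jun: 09:45–10:30.
Single common window of 45 minutes.

45 minutes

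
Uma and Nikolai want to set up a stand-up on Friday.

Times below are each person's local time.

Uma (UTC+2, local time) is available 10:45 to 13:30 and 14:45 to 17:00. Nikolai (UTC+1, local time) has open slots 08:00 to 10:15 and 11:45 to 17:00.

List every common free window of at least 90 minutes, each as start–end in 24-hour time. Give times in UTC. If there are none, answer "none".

12:45–15:00

Uma → UTC: 08:45–11:30, 12:45–15:00.
Nikolai → UTC: 07:00–09:15, 10:45–16:00.
Uma ∩ Nikolai: 08:45–09:15, 10:45–11:30, 12:45–15:00.
Windows ≥ 90 min: 12:45–15:00.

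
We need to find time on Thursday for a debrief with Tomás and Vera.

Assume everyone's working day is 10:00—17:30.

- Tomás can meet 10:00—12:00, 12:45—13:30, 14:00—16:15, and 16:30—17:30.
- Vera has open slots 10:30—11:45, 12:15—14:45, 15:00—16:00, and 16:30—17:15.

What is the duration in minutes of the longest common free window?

75 minutes

Tomás ∩ Vera: 10:30–11:45, 12:45–13:30, 14:00–14:45, 15:00–16:00, 16:30–17:15.
Common window lengths: 75, 45, 45, 60, 45 min; longest is 75.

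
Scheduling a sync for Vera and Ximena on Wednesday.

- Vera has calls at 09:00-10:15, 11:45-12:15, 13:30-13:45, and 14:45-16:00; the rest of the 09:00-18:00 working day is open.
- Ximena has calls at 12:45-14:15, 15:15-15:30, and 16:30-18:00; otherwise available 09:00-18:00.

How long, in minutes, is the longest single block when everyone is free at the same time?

90 minutes

Vera free within 09:00–18:00: 10:15–11:45, 12:15–13:30, 13:45–14:45, 16:00–18:00.
Ximena free within 09:00–18:00: 09:00–12:45, 14:15–15:15, 15:30–16:30.
Vera ∩ Ximena: 10:15–11:45, 12:15–12:45, 14:15–14:45, 16:00–16:30.
Common window lengths: 90, 30, 30, 30 min; longest is 90.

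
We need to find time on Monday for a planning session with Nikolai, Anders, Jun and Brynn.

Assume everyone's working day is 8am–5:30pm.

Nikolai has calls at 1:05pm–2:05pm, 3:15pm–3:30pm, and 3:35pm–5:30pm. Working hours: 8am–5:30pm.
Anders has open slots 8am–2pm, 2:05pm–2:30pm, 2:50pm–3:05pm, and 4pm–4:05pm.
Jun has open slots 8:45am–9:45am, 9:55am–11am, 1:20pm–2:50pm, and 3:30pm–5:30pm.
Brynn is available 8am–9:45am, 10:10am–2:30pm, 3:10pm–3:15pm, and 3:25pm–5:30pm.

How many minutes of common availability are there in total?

135 minutes

Nikolai free within 08:00–17:30: 08:00–13:05, 14:05–15:15, 15:30–15:35.
Nikolai ∩ Anders: 08:00–13:05, 14:05–14:30, 14:50–15:05.
Nikolai ∩ Anders ∩ Jun: 08:45–09:45, 09:55–11:00, 14:05–14:30.
Nikolai ∩ Anders ∩ Jun ∩ Brynn: 08:45–09:45, 10:10–11:00, 14:05–14:30.
Total common minutes: 60 + 50 + 25 = 135.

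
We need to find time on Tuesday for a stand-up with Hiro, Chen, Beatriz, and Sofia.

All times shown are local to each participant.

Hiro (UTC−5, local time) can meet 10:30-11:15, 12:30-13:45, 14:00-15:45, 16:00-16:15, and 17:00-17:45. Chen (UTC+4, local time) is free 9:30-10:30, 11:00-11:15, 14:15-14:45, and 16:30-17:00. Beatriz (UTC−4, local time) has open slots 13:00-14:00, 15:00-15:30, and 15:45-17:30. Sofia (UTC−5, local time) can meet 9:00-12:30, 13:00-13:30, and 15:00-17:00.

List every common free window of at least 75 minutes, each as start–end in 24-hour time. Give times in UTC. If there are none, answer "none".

none

Hiro → UTC: 15:30–16:15, 17:30–18:45, 19:00–20:45, 21:00–21:15, 22:00–22:45.
Chen → UTC: 05:30–06:30, 07:00–07:15, 10:15–10:45, 12:30–13:00.
Beatriz → UTC: 17:00–18:00, 19:00–19:30, 19:45–21:30.
Sofia → UTC: 14:00–17:30, 18:00–18:30, 20:00–22:00.
Hiro ∩ Chen: (none).
Hiro ∩ Chen ∩ Beatriz: (none).
Hiro ∩ Chen ∩ Beatriz ∩ Sofia: (none).
Windows ≥ 75 min: (none).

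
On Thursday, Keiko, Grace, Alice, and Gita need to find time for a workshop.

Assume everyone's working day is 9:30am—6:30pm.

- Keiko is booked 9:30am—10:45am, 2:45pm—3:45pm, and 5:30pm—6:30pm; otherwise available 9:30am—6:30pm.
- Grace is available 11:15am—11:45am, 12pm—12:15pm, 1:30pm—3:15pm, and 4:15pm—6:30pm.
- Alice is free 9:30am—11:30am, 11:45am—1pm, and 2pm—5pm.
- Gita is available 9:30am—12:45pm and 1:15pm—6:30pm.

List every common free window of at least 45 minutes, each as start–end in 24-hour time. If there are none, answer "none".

14:00–14:45, 16:15–17:00

Keiko free within 09:30–18:30: 10:45–14:45, 15:45–17:30.
Keiko ∩ Grace: 11:15–11:45, 12:00–12:15, 13:30–14:45, 16:15–17:30.
Keiko ∩ Grace ∩ Alice: 11:15–11:30, 12:00–12:15, 14:00–14:45, 16:15–17:00.
Keiko ∩ Grace ∩ Alice ∩ Gita: 11:15–11:30, 12:00–12:15, 14:00–14:45, 16:15–17:00.
Windows ≥ 45 min: 14:00–14:45, 16:15–17:00.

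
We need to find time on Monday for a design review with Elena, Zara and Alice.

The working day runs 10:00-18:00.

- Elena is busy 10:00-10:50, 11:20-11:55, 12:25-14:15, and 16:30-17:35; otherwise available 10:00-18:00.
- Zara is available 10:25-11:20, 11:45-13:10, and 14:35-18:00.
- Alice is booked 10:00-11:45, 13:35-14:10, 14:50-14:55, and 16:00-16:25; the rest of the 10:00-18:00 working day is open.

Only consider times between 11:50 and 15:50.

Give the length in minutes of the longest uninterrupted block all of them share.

55 minutes

Elena free within 10:00–18:00: 10:50–11:20, 11:55–12:25, 14:15–16:30, 17:35–18:00.
Alice free within 10:00–18:00: 11:45–13:35, 14:10–14:50, 14:55–16:00, 16:25–18:00.
Elena ∩ Zara: 10:50–11:20, 11:55–12:25, 14:35–16:30, 17:35–18:00.
Elena ∩ Zara ∩ Alice: 11:55–12:25, 14:35–14:50, 14:55–16:00, 16:25–16:30, 17:35–18:00.
Restricted to 11:50–15:50: 11:55–12:25, 14:35–14:50, 14:55–15:50.
Common window lengths: 30, 15, 55 min; longest is 55.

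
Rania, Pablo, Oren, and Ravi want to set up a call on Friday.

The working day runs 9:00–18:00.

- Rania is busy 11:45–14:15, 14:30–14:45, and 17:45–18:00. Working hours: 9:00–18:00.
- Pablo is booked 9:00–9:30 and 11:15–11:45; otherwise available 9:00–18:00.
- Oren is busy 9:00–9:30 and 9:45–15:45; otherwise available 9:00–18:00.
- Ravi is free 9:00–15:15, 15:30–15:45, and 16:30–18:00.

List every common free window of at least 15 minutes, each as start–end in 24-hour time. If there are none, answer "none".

09:30–09:45, 16:30–17:45

Rania free within 09:00–18:00: 09:00–11:45, 14:15–14:30, 14:45–17:45.
Pablo free within 09:00–18:00: 09:30–11:15, 11:45–18:00.
Oren free within 09:00–18:00: 09:30–09:45, 15:45–18:00.
Rania ∩ Pablo: 09:30–11:15, 14:15–14:30, 14:45–17:45.
Rania ∩ Pablo ∩ Oren: 09:30–09:45, 15:45–17:45.
Rania ∩ Pablo ∩ Oren ∩ Ravi: 09:30–09:45, 16:30–17:45.
Windows ≥ 15 min: 09:30–09:45, 16:30–17:45.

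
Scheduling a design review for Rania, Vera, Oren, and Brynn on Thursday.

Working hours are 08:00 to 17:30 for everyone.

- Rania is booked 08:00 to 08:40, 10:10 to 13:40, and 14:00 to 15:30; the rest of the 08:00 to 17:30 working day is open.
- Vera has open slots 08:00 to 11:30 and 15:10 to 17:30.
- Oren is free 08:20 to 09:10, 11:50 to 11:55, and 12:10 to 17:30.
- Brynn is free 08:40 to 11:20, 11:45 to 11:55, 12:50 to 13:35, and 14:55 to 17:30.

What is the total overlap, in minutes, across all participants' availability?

Rania free within 08:00–17:30: 08:40–10:10, 13:40–14:00, 15:30–17:30.
Rania ∩ Vera: 08:40–10:10, 15:30–17:30.
Rania ∩ Vera ∩ Oren: 08:40–09:10, 15:30–17:30.
Rania ∩ Vera ∩ Oren ∩ Brynn: 08:40–09:10, 15:30–17:30.
Total common minutes: 30 + 120 = 150.

150 minutes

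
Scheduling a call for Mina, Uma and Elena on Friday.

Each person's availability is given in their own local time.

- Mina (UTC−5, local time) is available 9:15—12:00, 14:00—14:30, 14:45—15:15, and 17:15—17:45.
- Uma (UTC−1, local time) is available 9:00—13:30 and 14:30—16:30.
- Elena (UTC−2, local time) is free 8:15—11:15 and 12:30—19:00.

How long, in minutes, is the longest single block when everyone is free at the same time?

90 minutes

Mina → UTC: 14:15–17:00, 19:00–19:30, 19:45–20:15, 22:15–22:45.
Uma → UTC: 10:00–14:30, 15:30–17:30.
Elena → UTC: 10:15–13:15, 14:30–21:00.
Mina ∩ Uma: 14:15–14:30, 15:30–17:00.
Mina ∩ Uma ∩ Elena: 15:30–17:00.
Single common window of 90 minutes.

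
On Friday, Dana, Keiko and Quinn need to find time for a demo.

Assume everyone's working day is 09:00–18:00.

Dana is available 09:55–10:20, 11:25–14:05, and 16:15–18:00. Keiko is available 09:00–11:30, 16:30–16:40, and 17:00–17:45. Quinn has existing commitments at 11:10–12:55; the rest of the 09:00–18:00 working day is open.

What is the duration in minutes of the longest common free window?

45 minutes

Quinn free within 09:00–18:00: 09:00–11:10, 12:55–18:00.
Dana ∩ Keiko: 09:55–10:20, 11:25–11:30, 16:30–16:40, 17:00–17:45.
Dana ∩ Keiko ∩ Quinn: 09:55–10:20, 16:30–16:40, 17:00–17:45.
Common window lengths: 25, 10, 45 min; longest is 45.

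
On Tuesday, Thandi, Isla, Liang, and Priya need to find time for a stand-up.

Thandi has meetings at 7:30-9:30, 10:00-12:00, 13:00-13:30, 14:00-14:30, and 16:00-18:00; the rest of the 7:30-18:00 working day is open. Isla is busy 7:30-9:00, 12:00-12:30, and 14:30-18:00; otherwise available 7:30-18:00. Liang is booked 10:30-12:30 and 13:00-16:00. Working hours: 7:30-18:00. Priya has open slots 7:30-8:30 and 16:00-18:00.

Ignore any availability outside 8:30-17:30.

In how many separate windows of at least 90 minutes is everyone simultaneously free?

0

Thandi free within 07:30–18:00: 09:30–10:00, 12:00–13:00, 13:30–14:00, 14:30–16:00.
Isla free within 07:30–18:00: 09:00–12:00, 12:30–14:30.
Liang free within 07:30–18:00: 07:30–10:30, 12:30–13:00, 16:00–18:00.
Thandi ∩ Isla: 09:30–10:00, 12:30–13:00, 13:30–14:00.
Thandi ∩ Isla ∩ Liang: 09:30–10:00, 12:30–13:00.
Thandi ∩ Isla ∩ Liang ∩ Priya: (none).
Restricted to 08:30–17:30: (none).
Windows ≥ 90 min: (none).
That's 0 windows.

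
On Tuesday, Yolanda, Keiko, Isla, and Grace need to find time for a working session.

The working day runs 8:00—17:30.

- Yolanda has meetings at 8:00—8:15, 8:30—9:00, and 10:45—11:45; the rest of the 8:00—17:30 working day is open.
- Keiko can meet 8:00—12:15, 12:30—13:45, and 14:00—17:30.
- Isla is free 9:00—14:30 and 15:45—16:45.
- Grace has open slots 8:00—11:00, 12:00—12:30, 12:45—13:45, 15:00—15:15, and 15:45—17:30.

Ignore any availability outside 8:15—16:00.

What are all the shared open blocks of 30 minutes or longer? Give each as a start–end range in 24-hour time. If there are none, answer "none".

09:00–10:45, 12:45–13:45

Yolanda free within 08:00–17:30: 08:15–08:30, 09:00–10:45, 11:45–17:30.
Yolanda ∩ Keiko: 08:15–08:30, 09:00–10:45, 11:45–12:15, 12:30–13:45, 14:00–17:30.
Yolanda ∩ Keiko ∩ Isla: 09:00–10:45, 11:45–12:15, 12:30–13:45, 14:00–14:30, 15:45–16:45.
Yolanda ∩ Keiko ∩ Isla ∩ Grace: 09:00–10:45, 12:00–12:15, 12:45–13:45, 15:45–16:45.
Restricted to 08:15–16:00: 09:00–10:45, 12:00–12:15, 12:45–13:45, 15:45–16:00.
Windows ≥ 30 min: 09:00–10:45, 12:45–13:45.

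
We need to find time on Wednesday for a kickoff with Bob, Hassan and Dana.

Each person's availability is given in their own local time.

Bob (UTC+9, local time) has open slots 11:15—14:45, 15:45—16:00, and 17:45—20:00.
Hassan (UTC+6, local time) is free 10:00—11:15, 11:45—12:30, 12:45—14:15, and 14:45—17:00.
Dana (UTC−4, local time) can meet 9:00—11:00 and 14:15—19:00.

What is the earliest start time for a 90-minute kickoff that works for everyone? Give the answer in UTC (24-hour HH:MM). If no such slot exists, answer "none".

Bob → UTC: 02:15–05:45, 06:45–07:00, 08:45–11:00.
Hassan → UTC: 04:00–05:15, 05:45–06:30, 06:45–08:15, 08:45–11:00.
Dana → UTC: 13:00–15:00, 18:15–23:00.
Bob ∩ Hassan: 04:00–05:15, 06:45–07:00, 08:45–11:00.
Bob ∩ Hassan ∩ Dana: (none).
Windows ≥ 90 min: (none).

none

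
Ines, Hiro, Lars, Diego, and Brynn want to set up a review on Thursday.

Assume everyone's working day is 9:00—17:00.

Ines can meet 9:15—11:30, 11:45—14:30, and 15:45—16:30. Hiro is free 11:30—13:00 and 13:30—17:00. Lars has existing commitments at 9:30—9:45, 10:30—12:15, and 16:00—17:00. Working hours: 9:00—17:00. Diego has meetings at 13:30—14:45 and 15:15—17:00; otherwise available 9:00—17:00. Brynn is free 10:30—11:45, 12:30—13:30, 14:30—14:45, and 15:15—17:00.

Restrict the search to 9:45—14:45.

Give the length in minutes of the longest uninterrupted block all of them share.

30 minutes

Lars free within 09:00–17:00: 09:00–09:30, 09:45–10:30, 12:15–16:00.
Diego free within 09:00–17:00: 09:00–13:30, 14:45–15:15.
Ines ∩ Hiro: 11:45–13:00, 13:30–14:30, 15:45–16:30.
Ines ∩ Hiro ∩ Lars: 12:15–13:00, 13:30–14:30, 15:45–16:00.
Ines ∩ Hiro ∩ Lars ∩ Diego: 12:15–13:00.
Ines ∩ Hiro ∩ Lars ∩ Diego ∩ Brynn: 12:30–13:00.
Restricted to 09:45–14:45: 12:30–13:00.
Single common window of 30 minutes.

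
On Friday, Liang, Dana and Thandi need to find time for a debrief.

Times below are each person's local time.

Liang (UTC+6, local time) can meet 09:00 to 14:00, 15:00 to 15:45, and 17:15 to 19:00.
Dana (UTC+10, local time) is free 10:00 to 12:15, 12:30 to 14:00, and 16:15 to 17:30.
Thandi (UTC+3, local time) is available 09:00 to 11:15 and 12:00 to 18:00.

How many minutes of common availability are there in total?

75 minutes

Liang → UTC: 03:00–08:00, 09:00–09:45, 11:15–13:00.
Dana → UTC: 00:00–02:15, 02:30–04:00, 06:15–07:30.
Thandi → UTC: 06:00–08:15, 09:00–15:00.
Liang ∩ Dana: 03:00–04:00, 06:15–07:30.
Liang ∩ Dana ∩ Thandi: 06:15–07:30.
Total common minutes: 75.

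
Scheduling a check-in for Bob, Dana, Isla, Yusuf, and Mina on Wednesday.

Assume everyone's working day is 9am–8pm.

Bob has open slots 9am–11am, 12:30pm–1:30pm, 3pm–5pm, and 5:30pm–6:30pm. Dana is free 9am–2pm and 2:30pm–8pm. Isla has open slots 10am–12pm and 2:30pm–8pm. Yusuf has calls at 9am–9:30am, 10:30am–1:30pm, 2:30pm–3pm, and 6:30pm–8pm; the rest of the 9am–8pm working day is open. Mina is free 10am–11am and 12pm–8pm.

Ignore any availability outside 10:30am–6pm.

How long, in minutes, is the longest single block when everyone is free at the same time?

120 minutes

Yusuf free within 09:00–20:00: 09:30–10:30, 13:30–14:30, 15:00–18:30.
Bob ∩ Dana: 09:00–11:00, 12:30–13:30, 15:00–17:00, 17:30–18:30.
Bob ∩ Dana ∩ Isla: 10:00–11:00, 15:00–17:00, 17:30–18:30.
Bob ∩ Dana ∩ Isla ∩ Yusuf: 10:00–10:30, 15:00–17:00, 17:30–18:30.
Bob ∩ Dana ∩ Isla ∩ Yusuf ∩ Mina: 10:00–10:30, 15:00–17:00, 17:30–18:30.
Restricted to 10:30–18:00: 15:00–17:00, 17:30–18:00.
Common window lengths: 120, 30 min; longest is 120.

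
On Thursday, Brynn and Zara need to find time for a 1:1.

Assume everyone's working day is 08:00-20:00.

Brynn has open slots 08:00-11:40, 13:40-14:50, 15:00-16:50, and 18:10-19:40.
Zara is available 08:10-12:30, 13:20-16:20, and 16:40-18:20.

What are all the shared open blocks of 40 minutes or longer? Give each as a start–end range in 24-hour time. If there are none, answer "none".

08:10–11:40, 13:40–14:50, 15:00–16:20

Brynn ∩ Zara: 08:10–11:40, 13:40–14:50, 15:00–16:20, 16:40–16:50, 18:10–18:20.
Windows ≥ 40 min: 08:10–11:40, 13:40–14:50, 15:00–16:20.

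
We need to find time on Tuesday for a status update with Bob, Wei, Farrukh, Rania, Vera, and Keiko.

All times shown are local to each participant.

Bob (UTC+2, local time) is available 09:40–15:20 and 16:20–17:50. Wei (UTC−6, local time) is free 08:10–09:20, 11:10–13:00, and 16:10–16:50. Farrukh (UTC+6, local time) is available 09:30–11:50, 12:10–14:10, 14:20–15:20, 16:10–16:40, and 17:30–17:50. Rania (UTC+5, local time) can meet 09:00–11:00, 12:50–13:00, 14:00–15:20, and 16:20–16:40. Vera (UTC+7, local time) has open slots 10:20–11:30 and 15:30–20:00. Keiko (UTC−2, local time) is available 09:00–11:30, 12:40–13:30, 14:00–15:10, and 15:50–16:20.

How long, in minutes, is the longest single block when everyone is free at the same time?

0 minutes

Bob → UTC: 07:40–13:20, 14:20–15:50.
Wei → UTC: 14:10–15:20, 17:10–19:00, 22:10–22:50.
Farrukh → UTC: 03:30–05:50, 06:10–08:10, 08:20–09:20, 10:10–10:40, 11:30–11:50.
Rania → UTC: 04:00–06:00, 07:50–08:00, 09:00–10:20, 11:20–11:40.
Vera → UTC: 03:20–04:30, 08:30–13:00.
Keiko → UTC: 11:00–13:30, 14:40–15:30, 16:00–17:10, 17:50–18:20.
Bob ∩ Wei: 14:20–15:20.
Bob ∩ Wei ∩ Farrukh: (none).
Bob ∩ Wei ∩ Farrukh ∩ Rania: (none).
Bob ∩ Wei ∩ Farrukh ∩ Rania ∩ Vera: (none).
Bob ∩ Wei ∩ Farrukh ∩ Rania ∩ Vera ∩ Keiko: (none).
No common window.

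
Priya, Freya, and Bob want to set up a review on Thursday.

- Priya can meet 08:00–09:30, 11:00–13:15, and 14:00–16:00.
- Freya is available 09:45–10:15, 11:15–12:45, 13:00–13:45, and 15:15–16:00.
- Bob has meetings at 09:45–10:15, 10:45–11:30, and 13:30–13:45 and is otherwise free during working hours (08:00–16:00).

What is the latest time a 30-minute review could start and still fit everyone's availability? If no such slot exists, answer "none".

Bob free within 08:00–16:00: 08:00–09:45, 10:15–10:45, 11:30–13:30, 13:45–16:00.
Priya ∩ Freya: 11:15–12:45, 13:00–13:15, 15:15–16:00.
Priya ∩ Freya ∩ Bob: 11:30–12:45, 13:00–13:15, 15:15–16:00.
Windows ≥ 30 min: 11:30–12:45, 15:15–16:00.
Latest start in the last window 15:15–16:00 is 16:00 − 30 min = 15:30.

15:30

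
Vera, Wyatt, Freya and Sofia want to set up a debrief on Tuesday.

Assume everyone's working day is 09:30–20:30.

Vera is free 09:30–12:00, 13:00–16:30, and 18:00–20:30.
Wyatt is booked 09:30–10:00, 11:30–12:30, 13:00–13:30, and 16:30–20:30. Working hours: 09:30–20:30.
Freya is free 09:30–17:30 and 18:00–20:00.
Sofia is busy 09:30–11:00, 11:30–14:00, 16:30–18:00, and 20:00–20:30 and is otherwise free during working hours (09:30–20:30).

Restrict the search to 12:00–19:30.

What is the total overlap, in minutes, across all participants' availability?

Wyatt free within 09:30–20:30: 10:00–11:30, 12:30–13:00, 13:30–16:30.
Sofia free within 09:30–20:30: 11:00–11:30, 14:00–16:30, 18:00–20:00.
Vera ∩ Wyatt: 10:00–11:30, 13:30–16:30.
Vera ∩ Wyatt ∩ Freya: 10:00–11:30, 13:30–16:30.
Vera ∩ Wyatt ∩ Freya ∩ Sofia: 11:00–11:30, 14:00–16:30.
Restricted to 12:00–19:30: 14:00–16:30.
Total common minutes: 150.

150 minutes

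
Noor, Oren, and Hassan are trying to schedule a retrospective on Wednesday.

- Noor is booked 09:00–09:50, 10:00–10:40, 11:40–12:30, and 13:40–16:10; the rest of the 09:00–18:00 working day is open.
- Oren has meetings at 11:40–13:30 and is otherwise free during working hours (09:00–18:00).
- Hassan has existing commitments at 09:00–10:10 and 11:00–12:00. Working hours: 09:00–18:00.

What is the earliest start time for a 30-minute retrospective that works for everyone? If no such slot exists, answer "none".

16:10

Noor free within 09:00–18:00: 09:50–10:00, 10:40–11:40, 12:30–13:40, 16:10–18:00.
Oren free within 09:00–18:00: 09:00–11:40, 13:30–18:00.
Hassan free within 09:00–18:00: 10:10–11:00, 12:00–18:00.
Noor ∩ Oren: 09:50–10:00, 10:40–11:40, 13:30–13:40, 16:10–18:00.
Noor ∩ Oren ∩ Hassan: 10:40–11:00, 13:30–13:40, 16:10–18:00.
Windows ≥ 30 min: 16:10–18:00.
Earliest such window starts at 16:10.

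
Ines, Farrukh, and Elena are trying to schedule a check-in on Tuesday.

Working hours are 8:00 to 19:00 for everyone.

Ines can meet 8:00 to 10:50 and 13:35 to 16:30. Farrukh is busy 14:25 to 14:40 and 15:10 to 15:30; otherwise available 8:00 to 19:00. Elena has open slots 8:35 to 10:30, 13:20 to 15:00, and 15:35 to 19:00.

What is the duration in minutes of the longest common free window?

115 minutes

Farrukh free within 08:00–19:00: 08:00–14:25, 14:40–15:10, 15:30–19:00.
Ines ∩ Farrukh: 08:00–10:50, 13:35–14:25, 14:40–15:10, 15:30–16:30.
Ines ∩ Farrukh ∩ Elena: 08:35–10:30, 13:35–14:25, 14:40–15:00, 15:35–16:30.
Common window lengths: 115, 50, 20, 55 min; longest is 115.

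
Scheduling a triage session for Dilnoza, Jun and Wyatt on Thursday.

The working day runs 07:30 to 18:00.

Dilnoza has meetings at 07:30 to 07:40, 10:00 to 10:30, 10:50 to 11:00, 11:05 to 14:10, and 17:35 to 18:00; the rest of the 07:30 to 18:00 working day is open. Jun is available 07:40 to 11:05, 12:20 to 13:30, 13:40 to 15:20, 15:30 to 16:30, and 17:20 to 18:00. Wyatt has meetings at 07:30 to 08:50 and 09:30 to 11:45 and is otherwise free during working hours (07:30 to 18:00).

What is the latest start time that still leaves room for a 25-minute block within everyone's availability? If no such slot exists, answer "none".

Dilnoza free within 07:30–18:00: 07:40–10:00, 10:30–10:50, 11:00–11:05, 14:10–17:35.
Wyatt free within 07:30–18:00: 08:50–09:30, 11:45–18:00.
Dilnoza ∩ Jun: 07:40–10:00, 10:30–10:50, 11:00–11:05, 14:10–15:20, 15:30–16:30, 17:20–17:35.
Dilnoza ∩ Jun ∩ Wyatt: 08:50–09:30, 14:10–15:20, 15:30–16:30, 17:20–17:35.
Windows ≥ 25 min: 08:50–09:30, 14:10–15:20, 15:30–16:30.
Latest start in the last window 15:30–16:30 is 16:30 − 25 min = 16:05.

16:05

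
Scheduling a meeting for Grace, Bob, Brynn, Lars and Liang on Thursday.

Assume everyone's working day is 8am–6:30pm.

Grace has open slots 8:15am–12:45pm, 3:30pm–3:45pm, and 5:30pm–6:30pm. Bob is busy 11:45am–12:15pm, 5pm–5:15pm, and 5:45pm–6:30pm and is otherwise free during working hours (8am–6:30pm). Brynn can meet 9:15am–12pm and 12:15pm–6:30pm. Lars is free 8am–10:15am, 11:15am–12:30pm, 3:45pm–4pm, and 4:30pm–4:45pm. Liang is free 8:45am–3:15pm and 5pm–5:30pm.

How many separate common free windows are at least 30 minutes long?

2

Bob free within 08:00–18:30: 08:00–11:45, 12:15–17:00, 17:15–17:45.
Grace ∩ Bob: 08:15–11:45, 12:15–12:45, 15:30–15:45, 17:30–17:45.
Grace ∩ Bob ∩ Brynn: 09:15–11:45, 12:15–12:45, 15:30–15:45, 17:30–17:45.
Grace ∩ Bob ∩ Brynn ∩ Lars: 09:15–10:15, 11:15–11:45, 12:15–12:30.
Grace ∩ Bob ∩ Brynn ∩ Lars ∩ Liang: 09:15–10:15, 11:15–11:45, 12:15–12:30.
Windows ≥ 30 min: 09:15–10:15, 11:15–11:45.
That's 2 windows.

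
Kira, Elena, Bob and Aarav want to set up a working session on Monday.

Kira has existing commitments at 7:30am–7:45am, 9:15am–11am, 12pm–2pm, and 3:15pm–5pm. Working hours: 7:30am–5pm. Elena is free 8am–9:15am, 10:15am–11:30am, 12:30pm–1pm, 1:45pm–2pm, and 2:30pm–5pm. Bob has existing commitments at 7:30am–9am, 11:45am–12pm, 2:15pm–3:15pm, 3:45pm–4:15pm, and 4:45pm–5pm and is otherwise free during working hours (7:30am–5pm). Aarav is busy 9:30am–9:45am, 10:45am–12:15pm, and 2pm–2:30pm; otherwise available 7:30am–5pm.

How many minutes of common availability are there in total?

15 minutes

Kira free within 07:30–17:00: 07:45–09:15, 11:00–12:00, 14:00–15:15.
Bob free within 07:30–17:00: 09:00–11:45, 12:00–14:15, 15:15–15:45, 16:15–16:45.
Aarav free within 07:30–17:00: 07:30–09:30, 09:45–10:45, 12:15–14:00, 14:30–17:00.
Kira ∩ Elena: 08:00–09:15, 11:00–11:30, 14:30–15:15.
Kira ∩ Elena ∩ Bob: 09:00–09:15, 11:00–11:30.
Kira ∩ Elena ∩ Bob ∩ Aarav: 09:00–09:15.
Total common minutes: 15.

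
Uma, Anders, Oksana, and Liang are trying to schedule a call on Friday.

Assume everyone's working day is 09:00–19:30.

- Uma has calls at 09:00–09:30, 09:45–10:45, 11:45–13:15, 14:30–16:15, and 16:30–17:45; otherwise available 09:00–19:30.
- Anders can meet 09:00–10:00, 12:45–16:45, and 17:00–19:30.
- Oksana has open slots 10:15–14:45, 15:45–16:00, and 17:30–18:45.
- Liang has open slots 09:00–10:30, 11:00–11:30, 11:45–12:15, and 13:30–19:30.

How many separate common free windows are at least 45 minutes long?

Uma free within 09:00–19:30: 09:30–09:45, 10:45–11:45, 13:15–14:30, 16:15–16:30, 17:45–19:30.
Uma ∩ Anders: 09:30–09:45, 13:15–14:30, 16:15–16:30, 17:45–19:30.
Uma ∩ Anders ∩ Oksana: 13:15–14:30, 17:45–18:45.
Uma ∩ Anders ∩ Oksana ∩ Liang: 13:30–14:30, 17:45–18:45.
Windows ≥ 45 min: 13:30–14:30, 17:45–18:45.
That's 2 windows.

2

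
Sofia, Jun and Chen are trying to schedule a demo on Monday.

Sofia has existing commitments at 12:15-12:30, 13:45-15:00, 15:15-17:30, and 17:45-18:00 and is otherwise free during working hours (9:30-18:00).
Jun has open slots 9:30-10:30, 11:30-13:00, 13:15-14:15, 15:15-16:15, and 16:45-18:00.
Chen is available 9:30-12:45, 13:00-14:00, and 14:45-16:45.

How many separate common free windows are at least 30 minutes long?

3

Sofia free within 09:30–18:00: 09:30–12:15, 12:30–13:45, 15:00–15:15, 17:30–17:45.
Sofia ∩ Jun: 09:30–10:30, 11:30–12:15, 12:30–13:00, 13:15–13:45, 17:30–17:45.
Sofia ∩ Jun ∩ Chen: 09:30–10:30, 11:30–12:15, 12:30–12:45, 13:15–13:45.
Windows ≥ 30 min: 09:30–10:30, 11:30–12:15, 13:15–13:45.
That's 3 windows.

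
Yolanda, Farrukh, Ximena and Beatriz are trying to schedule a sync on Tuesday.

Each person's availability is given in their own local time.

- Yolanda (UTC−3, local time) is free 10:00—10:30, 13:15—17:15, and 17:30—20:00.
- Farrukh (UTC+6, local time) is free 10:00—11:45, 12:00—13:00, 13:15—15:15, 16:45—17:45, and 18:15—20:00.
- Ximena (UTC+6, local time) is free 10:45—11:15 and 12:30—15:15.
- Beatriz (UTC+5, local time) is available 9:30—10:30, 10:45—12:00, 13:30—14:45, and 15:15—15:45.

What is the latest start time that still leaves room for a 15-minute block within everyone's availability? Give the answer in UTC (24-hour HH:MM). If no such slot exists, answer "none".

none

Yolanda → UTC: 13:00–13:30, 16:15–20:15, 20:30–23:00.
Farrukh → UTC: 04:00–05:45, 06:00–07:00, 07:15–09:15, 10:45–11:45, 12:15–14:00.
Ximena → UTC: 04:45–05:15, 06:30–09:15.
Beatriz → UTC: 04:30–05:30, 05:45–07:00, 08:30–09:45, 10:15–10:45.
Yolanda ∩ Farrukh: 13:00–13:30.
Yolanda ∩ Farrukh ∩ Ximena: (none).
Yolanda ∩ Farrukh ∩ Ximena ∩ Beatriz: (none).
Windows ≥ 15 min: (none).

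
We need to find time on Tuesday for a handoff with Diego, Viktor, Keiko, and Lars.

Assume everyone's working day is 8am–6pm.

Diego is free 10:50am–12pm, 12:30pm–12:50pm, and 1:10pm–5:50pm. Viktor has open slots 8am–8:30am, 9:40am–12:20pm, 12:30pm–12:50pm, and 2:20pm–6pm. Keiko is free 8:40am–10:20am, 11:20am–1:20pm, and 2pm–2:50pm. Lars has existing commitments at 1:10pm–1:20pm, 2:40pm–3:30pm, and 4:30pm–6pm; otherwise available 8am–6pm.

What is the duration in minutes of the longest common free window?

Lars free within 08:00–18:00: 08:00–13:10, 13:20–14:40, 15:30–16:30.
Diego ∩ Viktor: 10:50–12:00, 12:30–12:50, 14:20–17:50.
Diego ∩ Viktor ∩ Keiko: 11:20–12:00, 12:30–12:50, 14:20–14:50.
Diego ∩ Viktor ∩ Keiko ∩ Lars: 11:20–12:00, 12:30–12:50, 14:20–14:40.
Common window lengths: 40, 20, 20 min; longest is 40.

40 minutes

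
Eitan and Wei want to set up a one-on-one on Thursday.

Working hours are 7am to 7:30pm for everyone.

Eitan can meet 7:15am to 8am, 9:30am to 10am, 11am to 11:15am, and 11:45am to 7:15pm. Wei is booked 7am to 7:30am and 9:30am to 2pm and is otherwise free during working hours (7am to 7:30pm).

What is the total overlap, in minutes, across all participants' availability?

345 minutes

Wei free within 07:00–19:30: 07:30–09:30, 14:00–19:30.
Eitan ∩ Wei: 07:30–08:00, 14:00–19:15.
Total common minutes: 30 + 315 = 345.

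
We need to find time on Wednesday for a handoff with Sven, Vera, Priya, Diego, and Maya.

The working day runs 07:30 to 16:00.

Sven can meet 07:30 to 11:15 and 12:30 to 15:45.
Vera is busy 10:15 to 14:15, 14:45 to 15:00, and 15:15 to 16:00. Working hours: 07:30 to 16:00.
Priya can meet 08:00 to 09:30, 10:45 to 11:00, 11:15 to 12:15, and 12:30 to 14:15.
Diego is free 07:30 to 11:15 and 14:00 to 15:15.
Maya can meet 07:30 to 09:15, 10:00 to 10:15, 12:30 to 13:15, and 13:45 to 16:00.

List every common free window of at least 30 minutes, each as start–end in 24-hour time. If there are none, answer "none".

Vera free within 07:30–16:00: 07:30–10:15, 14:15–14:45, 15:00–15:15.
Sven ∩ Vera: 07:30–10:15, 14:15–14:45, 15:00–15:15.
Sven ∩ Vera ∩ Priya: 08:00–09:30.
Sven ∩ Vera ∩ Priya ∩ Diego: 08:00–09:30.
Sven ∩ Vera ∩ Priya ∩ Diego ∩ Maya: 08:00–09:15.
Windows ≥ 30 min: 08:00–09:15.

08:00–09:15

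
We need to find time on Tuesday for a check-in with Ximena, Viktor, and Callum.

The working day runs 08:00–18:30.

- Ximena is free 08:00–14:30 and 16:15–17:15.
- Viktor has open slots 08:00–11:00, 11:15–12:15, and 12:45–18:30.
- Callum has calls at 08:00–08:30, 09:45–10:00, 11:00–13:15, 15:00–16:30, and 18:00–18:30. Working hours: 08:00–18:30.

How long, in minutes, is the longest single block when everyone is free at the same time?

Callum free within 08:00–18:30: 08:30–09:45, 10:00–11:00, 13:15–15:00, 16:30–18:00.
Ximena ∩ Viktor: 08:00–11:00, 11:15–12:15, 12:45–14:30, 16:15–17:15.
Ximena ∩ Viktor ∩ Callum: 08:30–09:45, 10:00–11:00, 13:15–14:30, 16:30–17:15.
Common window lengths: 75, 60, 75, 45 min; longest is 75.

75 minutes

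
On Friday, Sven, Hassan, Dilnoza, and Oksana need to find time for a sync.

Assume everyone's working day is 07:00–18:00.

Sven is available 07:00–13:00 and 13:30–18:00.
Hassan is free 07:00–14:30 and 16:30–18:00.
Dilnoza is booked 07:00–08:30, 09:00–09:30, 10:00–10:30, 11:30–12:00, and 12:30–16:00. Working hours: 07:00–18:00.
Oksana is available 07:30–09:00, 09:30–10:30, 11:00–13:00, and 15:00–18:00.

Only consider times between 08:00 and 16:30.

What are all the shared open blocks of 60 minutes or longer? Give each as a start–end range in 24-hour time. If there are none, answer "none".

Dilnoza free within 07:00–18:00: 08:30–09:00, 09:30–10:00, 10:30–11:30, 12:00–12:30, 16:00–18:00.
Sven ∩ Hassan: 07:00–13:00, 13:30–14:30, 16:30–18:00.
Sven ∩ Hassan ∩ Dilnoza: 08:30–09:00, 09:30–10:00, 10:30–11:30, 12:00–12:30, 16:30–18:00.
Sven ∩ Hassan ∩ Dilnoza ∩ Oksana: 08:30–09:00, 09:30–10:00, 11:00–11:30, 12:00–12:30, 16:30–18:00.
Restricted to 08:00–16:30: 08:30–09:00, 09:30–10:00, 11:00–11:30, 12:00–12:30.
Windows ≥ 60 min: (none).

none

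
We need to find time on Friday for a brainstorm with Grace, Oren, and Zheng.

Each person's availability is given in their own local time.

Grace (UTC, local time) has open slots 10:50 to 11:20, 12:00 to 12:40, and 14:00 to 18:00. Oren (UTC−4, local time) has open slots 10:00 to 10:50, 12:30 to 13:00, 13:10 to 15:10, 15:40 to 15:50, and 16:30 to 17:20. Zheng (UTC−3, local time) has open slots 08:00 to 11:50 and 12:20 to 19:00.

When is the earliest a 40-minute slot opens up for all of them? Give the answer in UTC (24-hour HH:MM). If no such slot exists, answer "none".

14:00

Grace → UTC: 10:50–11:20, 12:00–12:40, 14:00–18:00.
Oren → UTC: 14:00–14:50, 16:30–17:00, 17:10–19:10, 19:40–19:50, 20:30–21:20.
Zheng → UTC: 11:00–14:50, 15:20–22:00.
Grace ∩ Oren: 14:00–14:50, 16:30–17:00, 17:10–18:00.
Grace ∩ Oren ∩ Zheng: 14:00–14:50, 16:30–17:00, 17:10–18:00.
Windows ≥ 40 min: 14:00–14:50, 17:10–18:00.
Earliest such window starts at 14:00.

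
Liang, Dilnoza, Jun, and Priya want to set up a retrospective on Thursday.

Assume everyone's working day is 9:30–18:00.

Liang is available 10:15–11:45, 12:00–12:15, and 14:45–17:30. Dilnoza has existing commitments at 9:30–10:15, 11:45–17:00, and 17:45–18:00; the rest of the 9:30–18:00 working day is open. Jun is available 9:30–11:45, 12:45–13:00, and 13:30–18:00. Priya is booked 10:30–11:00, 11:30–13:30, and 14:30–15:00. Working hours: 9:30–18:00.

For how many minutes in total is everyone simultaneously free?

75 minutes

Dilnoza free within 09:30–18:00: 10:15–11:45, 17:00–17:45.
Priya free within 09:30–18:00: 09:30–10:30, 11:00–11:30, 13:30–14:30, 15:00–18:00.
Liang ∩ Dilnoza: 10:15–11:45, 17:00–17:30.
Liang ∩ Dilnoza ∩ Jun: 10:15–11:45, 17:00–17:30.
Liang ∩ Dilnoza ∩ Jun ∩ Priya: 10:15–10:30, 11:00–11:30, 17:00–17:30.
Total common minutes: 15 + 30 + 30 = 75.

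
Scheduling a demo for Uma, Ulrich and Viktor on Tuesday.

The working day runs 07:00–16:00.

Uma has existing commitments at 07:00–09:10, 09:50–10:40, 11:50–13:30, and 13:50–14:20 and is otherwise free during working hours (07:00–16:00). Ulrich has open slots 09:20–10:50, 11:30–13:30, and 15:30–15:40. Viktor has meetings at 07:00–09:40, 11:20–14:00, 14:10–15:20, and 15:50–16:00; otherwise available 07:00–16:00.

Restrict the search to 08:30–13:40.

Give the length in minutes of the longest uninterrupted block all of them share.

Uma free within 07:00–16:00: 09:10–09:50, 10:40–11:50, 13:30–13:50, 14:20–16:00.
Viktor free within 07:00–16:00: 09:40–11:20, 14:00–14:10, 15:20–15:50.
Uma ∩ Ulrich: 09:20–09:50, 10:40–10:50, 11:30–11:50, 15:30–15:40.
Uma ∩ Ulrich ∩ Viktor: 09:40–09:50, 10:40–10:50, 15:30–15:40.
Restricted to 08:30–13:40: 09:40–09:50, 10:40–10:50.
Common window lengths: 10, 10 min; longest is 10.

10 minutes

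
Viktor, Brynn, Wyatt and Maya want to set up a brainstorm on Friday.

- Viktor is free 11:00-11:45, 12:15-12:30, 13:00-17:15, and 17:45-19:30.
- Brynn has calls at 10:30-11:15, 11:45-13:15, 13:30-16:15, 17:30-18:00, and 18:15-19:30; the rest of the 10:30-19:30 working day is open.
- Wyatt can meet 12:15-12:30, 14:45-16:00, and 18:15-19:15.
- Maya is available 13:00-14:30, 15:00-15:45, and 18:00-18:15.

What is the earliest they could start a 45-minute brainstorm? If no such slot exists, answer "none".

Brynn free within 10:30–19:30: 11:15–11:45, 13:15–13:30, 16:15–17:30, 18:00–18:15.
Viktor ∩ Brynn: 11:15–11:45, 13:15–13:30, 16:15–17:15, 18:00–18:15.
Viktor ∩ Brynn ∩ Wyatt: (none).
Viktor ∩ Brynn ∩ Wyatt ∩ Maya: (none).
Windows ≥ 45 min: (none).

none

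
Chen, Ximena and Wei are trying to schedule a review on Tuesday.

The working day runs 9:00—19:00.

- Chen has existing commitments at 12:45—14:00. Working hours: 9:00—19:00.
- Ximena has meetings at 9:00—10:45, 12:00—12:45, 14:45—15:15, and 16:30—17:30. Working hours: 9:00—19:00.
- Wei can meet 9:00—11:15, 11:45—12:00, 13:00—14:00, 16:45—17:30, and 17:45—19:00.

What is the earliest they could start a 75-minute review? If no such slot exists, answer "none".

Chen free within 09:00–19:00: 09:00–12:45, 14:00–19:00.
Ximena free within 09:00–19:00: 10:45–12:00, 12:45–14:45, 15:15–16:30, 17:30–19:00.
Chen ∩ Ximena: 10:45–12:00, 14:00–14:45, 15:15–16:30, 17:30–19:00.
Chen ∩ Ximena ∩ Wei: 10:45–11:15, 11:45–12:00, 17:45–19:00.
Windows ≥ 75 min: 17:45–19:00.
Earliest such window starts at 17:45.

17:45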